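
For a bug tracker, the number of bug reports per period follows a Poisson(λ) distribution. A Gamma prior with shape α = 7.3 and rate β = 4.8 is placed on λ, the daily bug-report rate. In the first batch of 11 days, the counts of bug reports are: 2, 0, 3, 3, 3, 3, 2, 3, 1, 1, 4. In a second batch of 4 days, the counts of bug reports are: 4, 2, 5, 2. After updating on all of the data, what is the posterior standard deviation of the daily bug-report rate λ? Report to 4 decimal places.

0.3399

With a Gamma(shape α, rate β) prior, the Poisson likelihood is conjugate: the posterior is Gamma(α + ΣXᵢ, β + n).
Batch 1: sum of counts S = 25 over n = 11 days.
After batch 1: Gamma(α+S, β+n) = Gamma(7.3+25, 4.8+11) = Gamma(32.3, 15.8).
Batch 2: sum of counts S = 13 over n = 4 days.
After batch 2: Gamma(α+S, β+n) = Gamma(32.3+13, 15.8+4) = Gamma(45.3, 19.8).
SD = √α/β = √45.3/19.8 = 0.3399.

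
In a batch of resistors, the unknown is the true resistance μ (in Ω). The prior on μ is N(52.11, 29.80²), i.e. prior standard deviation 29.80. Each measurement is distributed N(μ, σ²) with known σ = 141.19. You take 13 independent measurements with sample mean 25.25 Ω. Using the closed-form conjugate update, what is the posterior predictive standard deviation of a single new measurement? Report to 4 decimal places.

For Normal data with known variance σ², a Normal(μ₀, σ₀²) prior on μ is conjugate. Posterior precision = 1/σ₀² + n/σ²; posterior mean is the precision-weighted average of μ₀ and x̄.
σ₀² = 29.80² = 888.04, σ² = 141.19² = 19934.6161; σ² + n·σ₀² = 19934.6161 + 13·888.04 = 31479.1361.
Posterior precision = 1/σ₀² + n/σ² = 1/888.04 + 13/19934.6161 = (σ² + n·σ₀²)/(σ₀²σ²) = 31479.1361/(888.04·19934.6161); posterior variance σₙ² = σ₀²σ²/(σ² + n·σ₀²) = 888.04·19934.6161/31479.1361 = 562.364114.
Predictive variance for one new observation = σₙ² + σ² = 888.04·19934.6161/31479.1361 + 19934.6161 = σ²·(σ₀² + 31479.1361)/31479.1361 = 19934.6161·32367.1761/31479.1361 = 20496.980214; SD = √(19934.6161·32367.1761/31479.1361) = 143.1677.

143.1677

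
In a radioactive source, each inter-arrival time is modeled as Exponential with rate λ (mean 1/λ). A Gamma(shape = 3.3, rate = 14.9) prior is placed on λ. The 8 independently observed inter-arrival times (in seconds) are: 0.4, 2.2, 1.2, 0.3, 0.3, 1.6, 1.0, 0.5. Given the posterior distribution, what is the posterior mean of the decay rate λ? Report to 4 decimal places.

With a Gamma(shape α, rate β) prior on the exponential rate λ, the posterior after n observations with total T = Σxᵢ is Gamma(α+n, β+T).
Sum of observations T = 7.5 seconds; n = 8.
Posterior: Gamma(3.3+8, 14.9+7.5) = Gamma(11.3, 22.4).
Posterior mean of λ = α/β = 11.3/22.4 = 0.5045.

0.5045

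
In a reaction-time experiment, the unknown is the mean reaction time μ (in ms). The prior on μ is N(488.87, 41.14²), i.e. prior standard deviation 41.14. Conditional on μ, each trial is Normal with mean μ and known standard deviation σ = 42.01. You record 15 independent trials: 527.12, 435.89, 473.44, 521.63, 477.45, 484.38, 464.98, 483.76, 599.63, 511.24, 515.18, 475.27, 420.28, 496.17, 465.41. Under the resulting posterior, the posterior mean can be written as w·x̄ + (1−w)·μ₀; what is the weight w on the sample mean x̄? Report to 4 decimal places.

0.9350

For Normal data with known variance σ², a Normal(μ₀, σ₀²) prior on μ is conjugate. Posterior precision = 1/σ₀² + n/σ²; posterior mean is the precision-weighted average of μ₀ and x̄.
σ₀² = 41.14² = 1692.4996, σ² = 42.01² = 1764.8401. Prior precision 1/σ₀² = 1/1692.4996; data precision n/σ² = 15/1764.8401.
w = (n/σ²)/(1/σ₀² + n/σ²) = n·σ₀²/(σ² + n·σ₀²) = 15·1692.4996/(1764.8401 + 15·1692.4996) = 25387.494/27152.3341 = 0.9350.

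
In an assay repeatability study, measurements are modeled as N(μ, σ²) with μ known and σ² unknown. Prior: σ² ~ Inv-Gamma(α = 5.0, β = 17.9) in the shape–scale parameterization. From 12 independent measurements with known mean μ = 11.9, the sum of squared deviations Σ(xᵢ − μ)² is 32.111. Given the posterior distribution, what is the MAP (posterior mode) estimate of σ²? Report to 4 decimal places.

2.8296

With known mean μ and an Inverse-Gamma(α, β) prior on σ², the Normal likelihood is conjugate: posterior is Inv-Gamma(α + n/2, β + Σ(xᵢ−μ)²/2).
Posterior: Inv-Gamma(5.0 + 12/2, 17.9 + 32.111/2) = Inv-Gamma(11.00, 33.9555).
Mode = β/(α+1) = 33.9555/12.00 = 2.8296.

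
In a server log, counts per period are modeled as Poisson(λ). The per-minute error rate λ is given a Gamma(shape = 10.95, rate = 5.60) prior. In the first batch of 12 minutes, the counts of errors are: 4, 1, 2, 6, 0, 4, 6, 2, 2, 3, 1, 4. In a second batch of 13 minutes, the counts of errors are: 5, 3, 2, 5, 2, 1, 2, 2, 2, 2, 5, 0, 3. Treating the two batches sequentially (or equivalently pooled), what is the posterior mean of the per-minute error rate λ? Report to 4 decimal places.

2.6127

With a Gamma(shape α, rate β) prior, the Poisson likelihood is conjugate: the posterior is Gamma(α + ΣXᵢ, β + n).
Batch 1: sum of counts S = 35 over n = 12 minutes.
After batch 1: Gamma(α+S, β+n) = Gamma(10.95+35, 5.60+12) = Gamma(45.95, 17.60).
Batch 2: sum of counts S = 34 over n = 13 minutes.
After batch 2: Gamma(α+S, β+n) = Gamma(45.95+34, 17.60+13) = Gamma(79.95, 30.60).
Posterior mean = α/β = 79.95/30.60 = 2.6127.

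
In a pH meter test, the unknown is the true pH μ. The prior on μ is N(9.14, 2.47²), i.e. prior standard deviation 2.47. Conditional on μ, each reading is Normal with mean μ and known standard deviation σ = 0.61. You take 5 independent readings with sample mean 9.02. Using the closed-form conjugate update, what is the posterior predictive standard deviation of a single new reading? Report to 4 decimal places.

0.6676

For Normal data with known variance σ², a Normal(μ₀, σ₀²) prior on μ is conjugate. Posterior precision = 1/σ₀² + n/σ²; posterior mean is the precision-weighted average of μ₀ and x̄.
σ₀² = 2.47² = 6.1009, σ² = 0.61² = 0.3721; σ² + n·σ₀² = 0.3721 + 5·6.1009 = 30.8766.
Posterior precision = 1/σ₀² + n/σ² = 1/6.1009 + 5/0.3721 = (σ² + n·σ₀²)/(σ₀²σ²) = 30.8766/(6.1009·0.3721); posterior variance σₙ² = σ₀²σ²/(σ² + n·σ₀²) = 6.1009·0.3721/30.8766 = 0.073523.
Predictive variance for one new observation = σₙ² + σ² = 6.1009·0.3721/30.8766 + 0.3721 = σ²·(σ₀² + 30.8766)/30.8766 = 0.3721·36.9775/30.8766 = 0.445623; SD = √(0.3721·36.9775/30.8766) = 0.6676.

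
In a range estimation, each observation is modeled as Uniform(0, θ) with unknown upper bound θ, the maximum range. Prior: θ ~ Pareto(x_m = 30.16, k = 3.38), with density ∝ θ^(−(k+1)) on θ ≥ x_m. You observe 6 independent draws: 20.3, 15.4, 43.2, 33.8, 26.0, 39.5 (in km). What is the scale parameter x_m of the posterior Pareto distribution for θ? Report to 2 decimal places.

43.20

A Pareto(scale x_m, shape k) prior on the upper bound θ of Uniform(0, θ) is conjugate: posterior is Pareto(max(x_m, max xᵢ), k + n).
Sample maximum = 43.2; prior scale x_m = 30.16 → posterior scale = max = 43.20.
Posterior shape = 3.38 + 6 = 9.38.
Posterior scale x_m = 43.20.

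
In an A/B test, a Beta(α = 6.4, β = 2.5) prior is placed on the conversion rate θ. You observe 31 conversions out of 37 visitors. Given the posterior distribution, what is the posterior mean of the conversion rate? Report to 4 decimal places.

The Beta prior is conjugate to a Binomial/Bernoulli likelihood; the update adds successes to α and failures to β.
Posterior: Beta(α+k, β+n−k) = Beta(6.4+31, 2.5+6) = Beta(37.4, 8.5).
Posterior mean = α/(α+β) = 37.4/45.9 = 0.8148.

0.8148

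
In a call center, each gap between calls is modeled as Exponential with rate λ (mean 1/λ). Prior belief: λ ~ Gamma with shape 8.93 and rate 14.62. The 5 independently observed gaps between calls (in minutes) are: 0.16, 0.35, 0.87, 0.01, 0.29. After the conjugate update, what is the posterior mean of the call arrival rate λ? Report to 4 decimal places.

With a Gamma(shape α, rate β) prior on the exponential rate λ, the posterior after n observations with total T = Σxᵢ is Gamma(α+n, β+T).
Sum of observations T = 1.68 minutes; n = 5.
Posterior: Gamma(8.93+5, 14.62+1.68) = Gamma(13.93, 16.30).
Posterior mean of λ = α/β = 13.93/16.30 = 0.8546.

0.8546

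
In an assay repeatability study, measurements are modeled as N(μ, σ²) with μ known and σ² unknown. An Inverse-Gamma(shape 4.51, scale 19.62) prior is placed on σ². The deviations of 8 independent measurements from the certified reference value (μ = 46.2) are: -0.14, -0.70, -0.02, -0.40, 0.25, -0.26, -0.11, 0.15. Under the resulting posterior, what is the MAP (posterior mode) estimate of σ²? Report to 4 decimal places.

2.1070

With known mean μ and an Inverse-Gamma(α, β) prior on σ², the Normal likelihood is conjugate: posterior is Inv-Gamma(α + n/2, β + Σ(xᵢ−μ)²/2).
Σ(xᵢ−μ)² = (-0.14)² + (-0.70)² + (-0.02)² + (-0.40)² + (0.25)² + (-0.26)² + (-0.11)² + (0.15)² = 0.8347.
Posterior: Inv-Gamma(4.51 + 8/2, 19.62 + 0.8347/2) = Inv-Gamma(8.51, 20.03735).
Mode = β/(α+1) = 20.03735/9.51 = 2.1070.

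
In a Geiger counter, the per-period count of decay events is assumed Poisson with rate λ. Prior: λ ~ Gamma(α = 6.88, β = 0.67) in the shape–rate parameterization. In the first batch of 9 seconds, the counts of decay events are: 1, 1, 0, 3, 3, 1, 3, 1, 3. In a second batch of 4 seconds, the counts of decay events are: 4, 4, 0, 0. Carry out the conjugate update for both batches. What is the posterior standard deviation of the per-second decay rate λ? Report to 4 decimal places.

0.4065

With a Gamma(shape α, rate β) prior, the Poisson likelihood is conjugate: the posterior is Gamma(α + ΣXᵢ, β + n).
Batch 1: sum of counts S = 16 over n = 9 seconds.
After batch 1: Gamma(α+S, β+n) = Gamma(6.88+16, 0.67+9) = Gamma(22.88, 9.67).
Batch 2: sum of counts S = 8 over n = 4 seconds.
After batch 2: Gamma(α+S, β+n) = Gamma(22.88+8, 9.67+4) = Gamma(30.88, 13.67).
SD = √α/β = √30.88/13.67 = 0.4065.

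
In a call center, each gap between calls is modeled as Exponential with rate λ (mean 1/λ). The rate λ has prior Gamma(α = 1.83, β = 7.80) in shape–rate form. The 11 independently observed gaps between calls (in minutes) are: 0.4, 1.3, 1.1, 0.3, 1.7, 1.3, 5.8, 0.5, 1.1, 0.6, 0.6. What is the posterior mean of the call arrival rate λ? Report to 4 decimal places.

0.5702

With a Gamma(shape α, rate β) prior on the exponential rate λ, the posterior after n observations with total T = Σxᵢ is Gamma(α+n, β+T).
Sum of observations T = 14.7 minutes; n = 11.
Posterior: Gamma(1.83+11, 7.80+14.7) = Gamma(12.83, 22.50).
Posterior mean of λ = α/β = 12.83/22.50 = 0.5702.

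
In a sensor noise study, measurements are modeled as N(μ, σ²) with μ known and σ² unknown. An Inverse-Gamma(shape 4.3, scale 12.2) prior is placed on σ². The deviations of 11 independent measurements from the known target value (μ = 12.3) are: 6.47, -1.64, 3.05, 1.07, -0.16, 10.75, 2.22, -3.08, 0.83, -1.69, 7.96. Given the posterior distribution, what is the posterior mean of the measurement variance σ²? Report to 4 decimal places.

15.6993

With known mean μ and an Inverse-Gamma(α, β) prior on σ², the Normal likelihood is conjugate: posterior is Inv-Gamma(α + n/2, β + Σ(xᵢ−μ)²/2).
Σ(xᵢ−μ)² = (6.47)² + (-1.64)² + (3.05)² + (1.07)² + (-0.16)² + (10.75)² + (2.22)² + (-3.08)² + (0.83)² + (-1.69)² + (7.96)² = 251.9074.
Posterior: Inv-Gamma(4.3 + 11/2, 12.2 + 251.9074/2) = Inv-Gamma(9.80, 138.15370).
E[σ²|data] = β/(α−1) = 138.15370/8.80 = 15.6993.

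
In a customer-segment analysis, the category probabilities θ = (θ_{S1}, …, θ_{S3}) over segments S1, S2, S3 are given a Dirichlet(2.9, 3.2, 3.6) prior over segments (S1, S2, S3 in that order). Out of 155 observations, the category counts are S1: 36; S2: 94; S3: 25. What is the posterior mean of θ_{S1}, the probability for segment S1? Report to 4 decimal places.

0.2362

The Dirichlet prior is conjugate to the Multinomial likelihood: each posterior αⱼ = prior αⱼ + observed count nⱼ.
Posterior concentration: (38.9, 97.2, 28.6), total = 164.7.
E[θ_{S1}|data] = α_{S1}/Σα = 38.9/164.7 = 0.2362.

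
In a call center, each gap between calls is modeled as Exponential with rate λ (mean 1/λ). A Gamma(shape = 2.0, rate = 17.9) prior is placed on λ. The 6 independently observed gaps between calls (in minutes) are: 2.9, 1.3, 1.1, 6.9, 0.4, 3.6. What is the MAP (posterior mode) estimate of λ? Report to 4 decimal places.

With a Gamma(shape α, rate β) prior on the exponential rate λ, the posterior after n observations with total T = Σxᵢ is Gamma(α+n, β+T).
Sum of observations T = 16.2 minutes; n = 6.
Posterior: Gamma(2.0+6, 17.9+16.2) = Gamma(8.0, 34.1).
Mode = (α−1)/β = 0.2053.

0.2053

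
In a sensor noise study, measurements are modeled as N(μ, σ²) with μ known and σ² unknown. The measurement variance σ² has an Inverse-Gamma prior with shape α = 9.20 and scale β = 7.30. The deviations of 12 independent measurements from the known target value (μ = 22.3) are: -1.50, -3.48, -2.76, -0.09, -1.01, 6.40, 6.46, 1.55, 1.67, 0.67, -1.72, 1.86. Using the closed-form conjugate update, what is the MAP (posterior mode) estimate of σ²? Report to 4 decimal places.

4.0851

With known mean μ and an Inverse-Gamma(α, β) prior on σ², the Normal likelihood is conjugate: posterior is Inv-Gamma(α + n/2, β + Σ(xᵢ−μ)²/2).
Σ(xᵢ−μ)² = (-1.50)² + (-3.48)² + (-2.76)² + (-0.09)² + (-1.01)² + (6.40)² + (6.46)² + (1.55)² + (1.67)² + (0.67)² + (-1.72)² + (1.86)² = 117.7561.
Posterior: Inv-Gamma(9.20 + 12/2, 7.30 + 117.7561/2) = Inv-Gamma(15.20, 66.17805).
Mode = β/(α+1) = 66.17805/16.20 = 4.0851.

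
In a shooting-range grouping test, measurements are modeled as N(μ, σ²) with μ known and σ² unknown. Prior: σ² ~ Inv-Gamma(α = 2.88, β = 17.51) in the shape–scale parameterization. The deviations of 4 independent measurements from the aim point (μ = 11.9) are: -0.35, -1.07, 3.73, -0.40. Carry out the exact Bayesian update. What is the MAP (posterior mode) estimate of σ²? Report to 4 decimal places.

4.2823

With known mean μ and an Inverse-Gamma(α, β) prior on σ², the Normal likelihood is conjugate: posterior is Inv-Gamma(α + n/2, β + Σ(xᵢ−μ)²/2).
Σ(xᵢ−μ)² = (-0.35)² + (-1.07)² + (3.73)² + (-0.40)² = 15.3403.
Posterior: Inv-Gamma(2.88 + 4/2, 17.51 + 15.3403/2) = Inv-Gamma(4.88, 25.18015).
Mode = β/(α+1) = 25.18015/5.88 = 4.2823.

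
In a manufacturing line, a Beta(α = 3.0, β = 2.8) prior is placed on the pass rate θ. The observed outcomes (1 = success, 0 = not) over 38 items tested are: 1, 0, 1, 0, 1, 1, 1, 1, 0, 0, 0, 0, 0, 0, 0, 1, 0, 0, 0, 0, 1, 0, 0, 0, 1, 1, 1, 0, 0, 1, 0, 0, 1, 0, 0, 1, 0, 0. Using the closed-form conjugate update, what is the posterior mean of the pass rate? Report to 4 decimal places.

The Beta prior is conjugate to a Binomial/Bernoulli likelihood; the update adds successes to α and failures to β.
Posterior: Beta(α+k, β+n−k) = Beta(3.0+14, 2.8+24) = Beta(17.0, 26.8).
Posterior mean = α/(α+β) = 17.0/43.8 = 0.3881.

0.3881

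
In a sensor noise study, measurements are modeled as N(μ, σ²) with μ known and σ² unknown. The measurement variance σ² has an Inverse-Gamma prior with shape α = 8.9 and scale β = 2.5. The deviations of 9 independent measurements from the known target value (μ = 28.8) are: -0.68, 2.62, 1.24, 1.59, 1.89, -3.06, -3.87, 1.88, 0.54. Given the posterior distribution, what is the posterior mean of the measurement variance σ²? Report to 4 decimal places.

1.9408

With known mean μ and an Inverse-Gamma(α, β) prior on σ², the Normal likelihood is conjugate: posterior is Inv-Gamma(α + n/2, β + Σ(xᵢ−μ)²/2).
Σ(xᵢ−μ)² = (-0.68)² + (2.62)² + (1.24)² + (1.59)² + (1.89)² + (-3.06)² + (-3.87)² + (1.88)² + (0.54)² = 43.1311.
Posterior: Inv-Gamma(8.9 + 9/2, 2.5 + 43.1311/2) = Inv-Gamma(13.40, 24.06555).
E[σ²|data] = β/(α−1) = 24.06555/12.40 = 1.9408.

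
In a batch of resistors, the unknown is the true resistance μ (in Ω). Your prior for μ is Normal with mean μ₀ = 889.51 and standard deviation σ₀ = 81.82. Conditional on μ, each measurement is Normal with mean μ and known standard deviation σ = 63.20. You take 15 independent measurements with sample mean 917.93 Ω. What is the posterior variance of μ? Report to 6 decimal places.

For Normal data with known variance σ², a Normal(μ₀, σ₀²) prior on μ is conjugate. Posterior precision = 1/σ₀² + n/σ²; posterior mean is the precision-weighted average of μ₀ and x̄.
σ₀² = 81.82² = 6694.5124, σ² = 63.20² = 3994.24; σ² + n·σ₀² = 3994.24 + 15·6694.5124 = 104411.926.
Posterior precision = 1/σ₀² + n/σ² = 1/6694.5124 + 15/3994.24 = (σ² + n·σ₀²)/(σ₀²σ²) = 104411.926/(6694.5124·3994.24); posterior variance σₙ² = σ₀²σ²/(σ² + n·σ₀²) = 6694.5124·3994.24/104411.926 = 256.096121.

256.096121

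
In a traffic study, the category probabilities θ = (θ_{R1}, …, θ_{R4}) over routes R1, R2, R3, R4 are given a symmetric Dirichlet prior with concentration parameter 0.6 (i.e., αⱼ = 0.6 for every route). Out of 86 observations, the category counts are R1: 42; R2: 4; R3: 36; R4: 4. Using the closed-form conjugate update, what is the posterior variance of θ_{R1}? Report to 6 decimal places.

The Dirichlet prior is conjugate to the Multinomial likelihood: each posterior αⱼ = prior αⱼ + observed count nⱼ.
Posterior concentration: (42.6, 4.6, 36.6, 4.6), total = 88.4.
Var[θ_j] = α_j(Σα−α_j)/((Σα)²(Σα+1)) = 42.6·45.8/(88.4²·89.4) = 0.002793.

0.002793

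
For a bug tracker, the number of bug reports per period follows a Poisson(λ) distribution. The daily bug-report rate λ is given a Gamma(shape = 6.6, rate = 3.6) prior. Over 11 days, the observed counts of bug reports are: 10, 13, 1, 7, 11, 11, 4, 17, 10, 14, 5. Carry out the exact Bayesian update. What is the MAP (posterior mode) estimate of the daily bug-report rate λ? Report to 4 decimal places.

7.4384

With a Gamma(shape α, rate β) prior, the Poisson likelihood is conjugate: the posterior is Gamma(α + ΣXᵢ, β + n).
Sum of counts S = 103 over n = 11 days.
Posterior: Gamma(α+S, β+n) = Gamma(6.6+103, 3.6+11) = Gamma(109.6, 14.6).
Mode of Gamma(α,β) for α≥1 is (α−1)/β = 108.6/14.6 = 7.4384.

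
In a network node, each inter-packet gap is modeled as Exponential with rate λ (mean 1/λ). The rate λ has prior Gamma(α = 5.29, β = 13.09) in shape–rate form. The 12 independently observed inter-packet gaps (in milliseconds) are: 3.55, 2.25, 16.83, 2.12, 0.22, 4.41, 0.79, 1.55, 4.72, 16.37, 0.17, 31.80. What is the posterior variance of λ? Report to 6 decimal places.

0.001805

With a Gamma(shape α, rate β) prior on the exponential rate λ, the posterior after n observations with total T = Σxᵢ is Gamma(α+n, β+T).
Sum of observations T = 84.78 milliseconds; n = 12.
Posterior: Gamma(5.29+12, 13.09+84.78) = Gamma(17.29, 97.87).
Var = α/β² = 0.001805.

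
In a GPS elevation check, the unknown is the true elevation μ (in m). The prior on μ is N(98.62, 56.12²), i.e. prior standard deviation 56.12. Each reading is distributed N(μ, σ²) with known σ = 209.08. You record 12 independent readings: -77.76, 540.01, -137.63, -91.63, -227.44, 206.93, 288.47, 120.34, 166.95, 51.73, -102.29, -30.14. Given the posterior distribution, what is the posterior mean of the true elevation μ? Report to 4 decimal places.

80.2313

For Normal data with known variance σ², a Normal(μ₀, σ₀²) prior on μ is conjugate. Posterior precision = 1/σ₀² + n/σ²; posterior mean is the precision-weighted average of μ₀ and x̄.
Σxᵢ = (-77.76) + 540.01 + (-137.63) + (-91.63) + (-227.44) + 206.93 + 288.47 + 120.34 + 166.95 + 51.73 + (-102.29) + (-30.14) = 707.54, so n·x̄ = 707.54.
σ₀² = 56.12² = 3149.4544, σ² = 209.08² = 43714.4464; σ² + n·σ₀² = 43714.4464 + 12·3149.4544 = 81507.8992.
Posterior mean = (μ₀/σ₀² + n·x̄/σ²)/(1/σ₀² + n/σ²) = (σ²·μ₀ + σ₀²·n·x̄)/(σ² + n·σ₀²) = (43714.4464·98.62 + 3149.4544·707.54)/81507.8992 = 6539483.670144/81507.8992 = 80.2313.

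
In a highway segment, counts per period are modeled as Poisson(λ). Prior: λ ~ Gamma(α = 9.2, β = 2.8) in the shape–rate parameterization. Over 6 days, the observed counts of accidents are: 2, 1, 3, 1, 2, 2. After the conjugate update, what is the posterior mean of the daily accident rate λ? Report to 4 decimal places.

With a Gamma(shape α, rate β) prior, the Poisson likelihood is conjugate: the posterior is Gamma(α + ΣXᵢ, β + n).
Sum of counts S = 11 over n = 6 days.
Posterior: Gamma(α+S, β+n) = Gamma(9.2+11, 2.8+6) = Gamma(20.2, 8.8).
Posterior mean = α/β = 20.2/8.8 = 2.2955.

2.2955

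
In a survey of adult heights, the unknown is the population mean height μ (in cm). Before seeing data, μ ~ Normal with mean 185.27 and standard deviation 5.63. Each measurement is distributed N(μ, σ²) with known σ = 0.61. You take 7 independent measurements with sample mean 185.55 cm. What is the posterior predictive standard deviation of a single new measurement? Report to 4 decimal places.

For Normal data with known variance σ², a Normal(μ₀, σ₀²) prior on μ is conjugate. Posterior precision = 1/σ₀² + n/σ²; posterior mean is the precision-weighted average of μ₀ and x̄.
σ₀² = 5.63² = 31.6969, σ² = 0.61² = 0.3721; σ² + n·σ₀² = 0.3721 + 7·31.6969 = 222.2504.
Posterior precision = 1/σ₀² + n/σ² = 1/31.6969 + 7/0.3721 = (σ² + n·σ₀²)/(σ₀²σ²) = 222.2504/(31.6969·0.3721); posterior variance σₙ² = σ₀²σ²/(σ² + n·σ₀²) = 31.6969·0.3721/222.2504 = 0.053068.
Predictive variance for one new observation = σₙ² + σ² = 31.6969·0.3721/222.2504 + 0.3721 = σ²·(σ₀² + 222.2504)/222.2504 = 0.3721·253.9473/222.2504 = 0.425168; SD = √(0.3721·253.9473/222.2504) = 0.6520.

0.6520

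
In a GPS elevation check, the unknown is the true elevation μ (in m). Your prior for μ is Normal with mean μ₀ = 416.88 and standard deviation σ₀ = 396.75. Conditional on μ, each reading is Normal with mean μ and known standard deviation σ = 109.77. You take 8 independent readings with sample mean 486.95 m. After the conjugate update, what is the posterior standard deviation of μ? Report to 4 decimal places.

38.6252

For Normal data with known variance σ², a Normal(μ₀, σ₀²) prior on μ is conjugate. Posterior precision = 1/σ₀² + n/σ²; posterior mean is the precision-weighted average of μ₀ and x̄.
σ₀² = 396.75² = 157410.5625, σ² = 109.77² = 12049.4529; σ² + n·σ₀² = 12049.4529 + 8·157410.5625 = 1271333.9529.
Posterior precision = 1/σ₀² + n/σ² = 1/157410.5625 + 8/12049.4529 = (σ² + n·σ₀²)/(σ₀²σ²) = 1271333.9529/(157410.5625·12049.4529); posterior variance σₙ² = σ₀²σ²/(σ² + n·σ₀²) = 157410.5625·12049.4529/1271333.9529 = 1491.906320.
Posterior SD = √σₙ² = √(157410.5625·12049.4529/1271333.9529) = 38.6252.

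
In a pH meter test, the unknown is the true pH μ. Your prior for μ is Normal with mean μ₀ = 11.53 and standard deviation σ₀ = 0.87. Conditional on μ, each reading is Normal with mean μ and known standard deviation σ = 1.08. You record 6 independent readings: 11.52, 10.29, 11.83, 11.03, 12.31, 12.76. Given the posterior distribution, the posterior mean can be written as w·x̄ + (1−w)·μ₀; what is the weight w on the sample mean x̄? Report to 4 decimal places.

0.7956

For Normal data with known variance σ², a Normal(μ₀, σ₀²) prior on μ is conjugate. Posterior precision = 1/σ₀² + n/σ²; posterior mean is the precision-weighted average of μ₀ and x̄.
σ₀² = 0.87² = 0.7569, σ² = 1.08² = 1.1664. Prior precision 1/σ₀² = 1/0.7569; data precision n/σ² = 6/1.1664.
w = (n/σ²)/(1/σ₀² + n/σ²) = n·σ₀²/(σ² + n·σ₀²) = 6·0.7569/(1.1664 + 6·0.7569) = 4.5414/5.7078 = 0.7956.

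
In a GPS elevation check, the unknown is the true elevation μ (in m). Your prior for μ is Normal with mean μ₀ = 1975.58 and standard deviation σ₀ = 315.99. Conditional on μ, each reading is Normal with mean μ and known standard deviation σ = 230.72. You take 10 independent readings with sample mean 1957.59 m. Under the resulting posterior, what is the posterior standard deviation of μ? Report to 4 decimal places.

For Normal data with known variance σ², a Normal(μ₀, σ₀²) prior on μ is conjugate. Posterior precision = 1/σ₀² + n/σ²; posterior mean is the precision-weighted average of μ₀ and x̄.
σ₀² = 315.99² = 99849.6801, σ² = 230.72² = 53231.7184; σ² + n·σ₀² = 53231.7184 + 10·99849.6801 = 1051728.5194.
Posterior precision = 1/σ₀² + n/σ² = 1/99849.6801 + 10/53231.7184 = (σ² + n·σ₀²)/(σ₀²σ²) = 1051728.5194/(99849.6801·53231.7184); posterior variance σₙ² = σ₀²σ²/(σ² + n·σ₀²) = 99849.6801·53231.7184/1051728.5194 = 5053.747194.
Posterior SD = √σₙ² = √(99849.6801·53231.7184/1051728.5194) = 71.0897.

71.0897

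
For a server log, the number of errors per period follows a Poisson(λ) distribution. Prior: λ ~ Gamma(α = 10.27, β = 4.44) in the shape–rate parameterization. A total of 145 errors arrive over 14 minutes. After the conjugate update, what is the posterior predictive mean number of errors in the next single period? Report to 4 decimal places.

8.4203

With a Gamma(shape α, rate β) prior, the Poisson likelihood is conjugate: the posterior is Gamma(α + ΣXᵢ, β + n).
Posterior: Gamma(α+S, β+n) = Gamma(10.27+145, 4.44+14) = Gamma(155.27, 18.44).
The predictive distribution for one future period is NegBinom with mean α/β = 8.4203.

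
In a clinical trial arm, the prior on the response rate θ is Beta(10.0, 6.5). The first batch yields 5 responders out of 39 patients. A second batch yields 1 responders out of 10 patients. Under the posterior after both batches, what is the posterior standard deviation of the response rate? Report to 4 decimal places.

The Beta prior is conjugate to a Binomial/Bernoulli likelihood; the update adds successes to α and failures to β.
After batch 1: Beta(10.0+5, 6.5+34) = Beta(15.0, 40.5).
After batch 2: Beta(15.0+1, 40.5+9) = Beta(16.0, 49.5).
Var = αβ/((α+β)²(α+β+1)) = 16.0·49.5/(65.5²·66.5) = 0.00277601; SD = √0.00277601 = 0.0527.

0.0527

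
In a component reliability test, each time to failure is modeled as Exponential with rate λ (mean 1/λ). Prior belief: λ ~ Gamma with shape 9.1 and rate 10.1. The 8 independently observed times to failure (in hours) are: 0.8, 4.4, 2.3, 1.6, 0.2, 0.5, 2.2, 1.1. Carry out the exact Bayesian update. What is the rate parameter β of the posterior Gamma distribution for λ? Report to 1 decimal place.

With a Gamma(shape α, rate β) prior on the exponential rate λ, the posterior after n observations with total T = Σxᵢ is Gamma(α+n, β+T).
Sum of observations T = 13.1 hours; n = 8.
Posterior: Gamma(9.1+8, 10.1+13.1) = Gamma(17.1, 23.2).
Posterior β = 23.2.

23.2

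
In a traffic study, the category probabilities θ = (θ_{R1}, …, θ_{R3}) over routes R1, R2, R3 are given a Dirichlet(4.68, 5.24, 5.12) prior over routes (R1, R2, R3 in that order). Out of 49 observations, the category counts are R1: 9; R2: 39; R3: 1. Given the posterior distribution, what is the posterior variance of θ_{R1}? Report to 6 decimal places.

0.002583

The Dirichlet prior is conjugate to the Multinomial likelihood: each posterior αⱼ = prior αⱼ + observed count nⱼ.
Posterior concentration: (13.68, 44.24, 6.12), total = 64.04.
Var[θ_j] = α_j(Σα−α_j)/((Σα)²(Σα+1)) = 13.68·50.36/(64.04²·65.04) = 0.002583.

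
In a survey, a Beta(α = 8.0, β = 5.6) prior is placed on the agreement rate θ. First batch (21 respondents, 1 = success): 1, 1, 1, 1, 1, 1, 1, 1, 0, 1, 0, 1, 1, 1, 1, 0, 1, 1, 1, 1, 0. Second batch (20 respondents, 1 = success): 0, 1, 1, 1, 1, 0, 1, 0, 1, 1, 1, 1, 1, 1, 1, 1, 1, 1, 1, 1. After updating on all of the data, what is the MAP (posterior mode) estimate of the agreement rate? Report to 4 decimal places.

0.7795

The Beta prior is conjugate to a Binomial/Bernoulli likelihood; the update adds successes to α and failures to β.
After batch 1: Beta(8.0+17, 5.6+4) = Beta(25.0, 9.6).
After batch 2: Beta(25.0+17, 9.6+3) = Beta(42.0, 12.6).
Mode of Beta(a,b) for a,b>1 is (a−1)/(a+b−2) = 41.0/52.6 = 0.7795.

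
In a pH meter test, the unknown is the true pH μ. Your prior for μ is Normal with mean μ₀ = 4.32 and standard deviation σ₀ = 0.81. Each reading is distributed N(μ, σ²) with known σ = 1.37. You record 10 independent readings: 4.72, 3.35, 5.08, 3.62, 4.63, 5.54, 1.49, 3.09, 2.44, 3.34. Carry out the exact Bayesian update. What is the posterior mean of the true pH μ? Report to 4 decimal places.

3.8612

For Normal data with known variance σ², a Normal(μ₀, σ₀²) prior on μ is conjugate. Posterior precision = 1/σ₀² + n/σ²; posterior mean is the precision-weighted average of μ₀ and x̄.
Σxᵢ = 4.72 + 3.35 + 5.08 + 3.62 + 4.63 + 5.54 + 1.49 + 3.09 + 2.44 + 3.34 = 37.3, so n·x̄ = 37.3.
σ₀² = 0.81² = 0.6561, σ² = 1.37² = 1.8769; σ² + n·σ₀² = 1.8769 + 10·0.6561 = 8.4379.
Posterior mean = (μ₀/σ₀² + n·x̄/σ²)/(1/σ₀² + n/σ²) = (σ²·μ₀ + σ₀²·n·x̄)/(σ² + n·σ₀²) = (1.8769·4.32 + 0.6561·37.3)/8.4379 = 32.580738/8.4379 = 3.8612.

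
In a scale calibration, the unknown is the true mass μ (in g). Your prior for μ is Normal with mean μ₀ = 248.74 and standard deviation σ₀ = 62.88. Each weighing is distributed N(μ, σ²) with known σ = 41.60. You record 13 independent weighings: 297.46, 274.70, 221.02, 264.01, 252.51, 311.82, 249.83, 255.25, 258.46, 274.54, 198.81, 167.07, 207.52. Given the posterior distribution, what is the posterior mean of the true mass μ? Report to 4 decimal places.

248.6939

For Normal data with known variance σ², a Normal(μ₀, σ₀²) prior on μ is conjugate. Posterior precision = 1/σ₀² + n/σ²; posterior mean is the precision-weighted average of μ₀ and x̄.
Σxᵢ = 297.46 + 274.70 + 221.02 + 264.01 + 252.51 + 311.82 + 249.83 + 255.25 + 258.46 + 274.54 + 198.81 + 167.07 + 207.52 = 3233, so n·x̄ = 3233.
σ₀² = 62.88² = 3953.8944, σ² = 41.60² = 1730.56; σ² + n·σ₀² = 1730.56 + 13·3953.8944 = 53131.1872.
Posterior mean = (μ₀/σ₀² + n·x̄/σ²)/(1/σ₀² + n/σ²) = (σ²·μ₀ + σ₀²·n·x̄)/(σ² + n·σ₀²) = (1730.56·248.74 + 3953.8944·3233)/53131.1872 = 13213400.0896/53131.1872 = 248.6939.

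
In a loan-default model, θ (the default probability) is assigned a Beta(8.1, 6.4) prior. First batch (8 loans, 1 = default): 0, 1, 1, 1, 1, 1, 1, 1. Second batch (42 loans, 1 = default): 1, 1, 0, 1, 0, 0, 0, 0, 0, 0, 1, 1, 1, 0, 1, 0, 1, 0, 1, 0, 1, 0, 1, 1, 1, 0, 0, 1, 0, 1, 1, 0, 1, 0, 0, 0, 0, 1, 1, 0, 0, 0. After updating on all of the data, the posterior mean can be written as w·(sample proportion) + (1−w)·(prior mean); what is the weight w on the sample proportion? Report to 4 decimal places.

The Beta prior is conjugate to a Binomial/Bernoulli likelihood; the update adds successes to α and failures to β.
Total number of loans: n = 8 + 42 = 50.
Posterior mean = (α₀+k)/(α₀+β₀+n) = [n/(α₀+β₀+n)]·(k/n) + [(α₀+β₀)/(α₀+β₀+n)]·α₀/(α₀+β₀), so only n and the prior enter the weight.
The weight on the data is w = n/(α₀+β₀+n) = 50/(8.1+6.4+50) = 50/64.5 = 0.7752.

0.7752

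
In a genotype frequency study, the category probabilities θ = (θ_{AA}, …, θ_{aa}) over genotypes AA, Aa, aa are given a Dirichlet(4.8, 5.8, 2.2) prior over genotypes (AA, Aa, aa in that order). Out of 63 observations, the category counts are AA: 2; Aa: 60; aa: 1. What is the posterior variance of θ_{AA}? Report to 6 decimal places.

0.001063

The Dirichlet prior is conjugate to the Multinomial likelihood: each posterior αⱼ = prior αⱼ + observed count nⱼ.
Posterior concentration: (6.8, 65.8, 3.2), total = 75.8.
Var[θ_j] = α_j(Σα−α_j)/((Σα)²(Σα+1)) = 6.8·69.0/(75.8²·76.8) = 0.001063.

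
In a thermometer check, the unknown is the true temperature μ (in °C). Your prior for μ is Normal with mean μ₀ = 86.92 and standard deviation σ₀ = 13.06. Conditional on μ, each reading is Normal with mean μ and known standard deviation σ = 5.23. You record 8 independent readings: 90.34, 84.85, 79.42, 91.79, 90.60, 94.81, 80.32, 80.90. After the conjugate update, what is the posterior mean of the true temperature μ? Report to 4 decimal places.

For Normal data with known variance σ², a Normal(μ₀, σ₀²) prior on μ is conjugate. Posterior precision = 1/σ₀² + n/σ²; posterior mean is the precision-weighted average of μ₀ and x̄.
Σxᵢ = 90.34 + 84.85 + 79.42 + 91.79 + 90.60 + 94.81 + 80.32 + 80.90 = 693.03, so n·x̄ = 693.03.
σ₀² = 13.06² = 170.5636, σ² = 5.23² = 27.3529; σ² + n·σ₀² = 27.3529 + 8·170.5636 = 1391.8617.
Posterior mean = (μ₀/σ₀² + n·x̄/σ²)/(1/σ₀² + n/σ²) = (σ²·μ₀ + σ₀²·n·x̄)/(σ² + n·σ₀²) = (27.3529·86.92 + 170.5636·693.03)/1391.8617 = 120583.205776/1391.8617 = 86.6345.

86.6345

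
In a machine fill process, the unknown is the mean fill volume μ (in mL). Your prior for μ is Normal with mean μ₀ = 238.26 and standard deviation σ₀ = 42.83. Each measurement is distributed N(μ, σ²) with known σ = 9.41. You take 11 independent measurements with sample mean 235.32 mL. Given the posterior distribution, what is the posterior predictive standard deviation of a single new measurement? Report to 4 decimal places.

For Normal data with known variance σ², a Normal(μ₀, σ₀²) prior on μ is conjugate. Posterior precision = 1/σ₀² + n/σ²; posterior mean is the precision-weighted average of μ₀ and x̄.
σ₀² = 42.83² = 1834.4089, σ² = 9.41² = 88.5481; σ² + n·σ₀² = 88.5481 + 11·1834.4089 = 20267.046.
Posterior precision = 1/σ₀² + n/σ² = 1/1834.4089 + 11/88.5481 = (σ² + n·σ₀²)/(σ₀²σ²) = 20267.046/(1834.4089·88.5481); posterior variance σₙ² = σ₀²σ²/(σ² + n·σ₀²) = 1834.4089·88.5481/20267.046 = 8.014657.
Predictive variance for one new observation = σₙ² + σ² = 1834.4089·88.5481/20267.046 + 88.5481 = σ²·(σ₀² + 20267.046)/20267.046 = 88.5481·22101.4549/20267.046 = 96.562757; SD = √(88.5481·22101.4549/20267.046) = 9.8266.

9.8266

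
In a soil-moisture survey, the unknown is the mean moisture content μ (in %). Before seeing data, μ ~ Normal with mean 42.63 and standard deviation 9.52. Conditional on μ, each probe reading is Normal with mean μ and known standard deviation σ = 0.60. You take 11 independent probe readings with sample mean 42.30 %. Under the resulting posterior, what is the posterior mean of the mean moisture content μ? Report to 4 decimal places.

For Normal data with known variance σ², a Normal(μ₀, σ₀²) prior on μ is conjugate. Posterior precision = 1/σ₀² + n/σ²; posterior mean is the precision-weighted average of μ₀ and x̄.
n·x̄ = 11·42.30 = 465.3.
σ₀² = 9.52² = 90.6304, σ² = 0.60² = 0.36; σ² + n·σ₀² = 0.36 + 11·90.6304 = 997.2944.
Posterior mean = (μ₀/σ₀² + n·x̄/σ²)/(1/σ₀² + n/σ²) = (σ²·μ₀ + σ₀²·n·x̄)/(σ² + n·σ₀²) = (0.36·42.63 + 90.6304·465.3)/997.2944 = 42185.67192/997.2944 = 42.3001.

42.3001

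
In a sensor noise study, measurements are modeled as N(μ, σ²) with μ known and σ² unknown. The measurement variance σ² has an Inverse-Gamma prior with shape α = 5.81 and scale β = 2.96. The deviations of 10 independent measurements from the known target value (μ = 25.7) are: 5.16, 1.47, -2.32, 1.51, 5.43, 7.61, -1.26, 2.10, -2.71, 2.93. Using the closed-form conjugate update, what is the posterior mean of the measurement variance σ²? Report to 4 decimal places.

7.7315

With known mean μ and an Inverse-Gamma(α, β) prior on σ², the Normal likelihood is conjugate: posterior is Inv-Gamma(α + n/2, β + Σ(xᵢ−μ)²/2).
Σ(xᵢ−μ)² = (5.16)² + (1.47)² + (-2.32)² + (1.51)² + (5.43)² + (7.61)² + (-1.26)² + (2.10)² + (-2.71)² + (2.93)² = 145.7726.
Posterior: Inv-Gamma(5.81 + 10/2, 2.96 + 145.7726/2) = Inv-Gamma(10.81, 75.84630).
E[σ²|data] = β/(α−1) = 75.84630/9.81 = 7.7315.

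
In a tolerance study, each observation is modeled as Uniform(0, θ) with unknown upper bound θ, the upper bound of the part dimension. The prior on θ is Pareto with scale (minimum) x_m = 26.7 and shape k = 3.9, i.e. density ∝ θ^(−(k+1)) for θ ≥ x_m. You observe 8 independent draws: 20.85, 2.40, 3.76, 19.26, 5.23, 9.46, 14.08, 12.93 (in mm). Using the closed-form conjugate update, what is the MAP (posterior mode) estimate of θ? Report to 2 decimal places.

26.70

A Pareto(scale x_m, shape k) prior on the upper bound θ of Uniform(0, θ) is conjugate: posterior is Pareto(max(x_m, max xᵢ), k + n).
Sample maximum = 20.85; prior scale x_m = 26.7 → posterior scale = max = 26.70.
Posterior shape = 3.9 + 8 = 11.9.
The Pareto density is decreasing on [x_m, ∞), so the mode is x_m = 26.70.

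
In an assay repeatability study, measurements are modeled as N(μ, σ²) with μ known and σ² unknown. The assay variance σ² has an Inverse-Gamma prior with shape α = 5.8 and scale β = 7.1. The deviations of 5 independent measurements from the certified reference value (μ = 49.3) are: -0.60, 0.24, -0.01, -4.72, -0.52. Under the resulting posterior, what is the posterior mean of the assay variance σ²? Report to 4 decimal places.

With known mean μ and an Inverse-Gamma(α, β) prior on σ², the Normal likelihood is conjugate: posterior is Inv-Gamma(α + n/2, β + Σ(xᵢ−μ)²/2).
Σ(xᵢ−μ)² = (-0.60)² + (0.24)² + (-0.01)² + (-4.72)² + (-0.52)² = 22.9665.
Posterior: Inv-Gamma(5.8 + 5/2, 7.1 + 22.9665/2) = Inv-Gamma(8.30, 18.58325).
E[σ²|data] = β/(α−1) = 18.58325/7.30 = 2.5457.

2.5457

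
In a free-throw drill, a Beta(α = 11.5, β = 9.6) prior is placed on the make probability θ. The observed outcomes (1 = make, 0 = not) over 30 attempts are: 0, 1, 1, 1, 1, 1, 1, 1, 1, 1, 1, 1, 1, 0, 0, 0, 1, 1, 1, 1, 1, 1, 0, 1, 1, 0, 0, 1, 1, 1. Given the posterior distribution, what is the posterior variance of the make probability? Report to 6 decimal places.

The Beta prior is conjugate to a Binomial/Bernoulli likelihood; the update adds successes to α and failures to β.
Posterior: Beta(α+k, β+n−k) = Beta(11.5+23, 9.6+7) = Beta(34.5, 16.6).
Var = αβ/((α+β)²(α+β+1)) = 34.5·16.6/(51.1²·52.1) = 0.004210.

0.004210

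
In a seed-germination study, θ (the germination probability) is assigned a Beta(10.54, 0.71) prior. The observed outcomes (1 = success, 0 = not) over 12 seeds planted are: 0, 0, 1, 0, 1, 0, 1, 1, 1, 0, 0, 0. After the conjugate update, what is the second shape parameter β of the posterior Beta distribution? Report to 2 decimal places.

The Beta prior is conjugate to a Binomial/Bernoulli likelihood; the update adds successes to α and failures to β.
Posterior: Beta(α+k, β+n−k) = Beta(10.54+5, 0.71+7) = Beta(15.54, 7.71).
Posterior β = 7.71.

7.71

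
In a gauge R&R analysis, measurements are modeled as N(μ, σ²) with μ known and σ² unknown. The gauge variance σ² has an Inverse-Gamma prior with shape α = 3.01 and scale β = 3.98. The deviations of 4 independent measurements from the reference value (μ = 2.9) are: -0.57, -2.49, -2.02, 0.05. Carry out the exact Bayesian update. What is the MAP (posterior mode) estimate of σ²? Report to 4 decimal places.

With known mean μ and an Inverse-Gamma(α, β) prior on σ², the Normal likelihood is conjugate: posterior is Inv-Gamma(α + n/2, β + Σ(xᵢ−μ)²/2).
Σ(xᵢ−μ)² = (-0.57)² + (-2.49)² + (-2.02)² + (0.05)² = 10.6079.
Posterior: Inv-Gamma(3.01 + 4/2, 3.98 + 10.6079/2) = Inv-Gamma(5.01, 9.28395).
Mode = β/(α+1) = 9.28395/6.01 = 1.5448.

1.5448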